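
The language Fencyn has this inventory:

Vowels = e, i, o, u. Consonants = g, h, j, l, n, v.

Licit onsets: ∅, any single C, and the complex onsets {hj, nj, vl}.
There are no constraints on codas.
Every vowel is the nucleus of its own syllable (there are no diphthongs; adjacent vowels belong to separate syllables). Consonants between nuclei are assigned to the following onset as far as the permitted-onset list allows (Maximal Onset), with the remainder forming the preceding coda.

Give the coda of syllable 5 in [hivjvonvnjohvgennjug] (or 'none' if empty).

g

The vowels are i, o, o, e, u — 5 nuclei, so 5 syllables.
/i…o/ gap (V1→V2): /vjv/ — longest licit onset from the right is /v/, leaving /vj/ as coda.
/o…o/ gap (V2→V3): cluster /nvnj/ — the longest permitted-onset suffix is /nj/; onset = /nj/, preceding coda = /nv/.
/o…e/ gap (V3→V4): /hvg/ splits as /hv/ + /g/ (/g/ is the longest suffix that is a licit onset).
/e…u/ gap (V4→V5): /nnj/; trying suffixes from longest down, /nj/ is the first permitted one, so coda /n/ | onset /nj/.
Putting it together: hivj.vonv.njohv.gen.njug.
Syllable 5 is /njug/: onset /nj/, nucleus /u/, coda /g/.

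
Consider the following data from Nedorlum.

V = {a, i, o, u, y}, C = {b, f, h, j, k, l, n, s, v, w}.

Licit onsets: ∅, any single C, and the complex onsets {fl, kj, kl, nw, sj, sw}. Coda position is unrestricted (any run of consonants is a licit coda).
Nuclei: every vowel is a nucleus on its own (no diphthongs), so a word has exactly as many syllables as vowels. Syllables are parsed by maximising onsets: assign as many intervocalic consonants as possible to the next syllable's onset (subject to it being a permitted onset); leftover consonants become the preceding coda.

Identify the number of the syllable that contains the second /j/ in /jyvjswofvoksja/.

1

The vowels are y, o, o, a — 4 nuclei, so 4 syllables.
Between /y/ (V1) and /o/ (V2): cluster /vjsw/ — the longest permitted-onset suffix is /sw/; onset = /sw/, preceding coda = /vj/.
Between /o/ (V2) and /o/ (V3): cluster /fv/ — the longest permitted-onset suffix is /v/; onset = /v/, preceding coda = /f/.
Between /o/ (V3) and /a/ (V4): cluster /ksj/ — the longest permitted-onset suffix is /sj/; onset = /sj/, preceding coda = /k/.
Putting it together: jyvj.swof.vok.sja.
The second /j/ is in the coda of syllable 1 (/jyvj/).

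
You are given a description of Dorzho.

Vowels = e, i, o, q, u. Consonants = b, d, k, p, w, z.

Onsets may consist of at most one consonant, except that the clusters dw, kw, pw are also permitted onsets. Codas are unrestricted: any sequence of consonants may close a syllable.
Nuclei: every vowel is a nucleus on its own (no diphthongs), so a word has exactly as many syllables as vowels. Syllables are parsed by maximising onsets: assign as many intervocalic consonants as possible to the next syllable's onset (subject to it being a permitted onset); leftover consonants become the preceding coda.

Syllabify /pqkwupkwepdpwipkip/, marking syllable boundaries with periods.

Vowels present: q, u, e, i, i; each is a nucleus, giving 5 syllables.
Between /q/ (V1) and /u/ (V2): cluster /kw/ — /kw/ is itself a permitted onset, so the whole cluster goes right; preceding coda = ∅.
Between /u/ (V2) and /e/ (V3): /pkw/ — longest licit onset from the right is /kw/, leaving /p/ as coda.
Between /e/ (V3) and /i/ (V4): cluster /pdpw/ — the longest permitted-onset suffix is /pw/; onset = /pw/, preceding coda = /pd/.
Between /i/ (V4) and /i/ (V5): /pk/ splits as /p/ + /k/ (/k/ is the longest suffix that is a licit onset).

pq.kwup.kwepd.pwip.kip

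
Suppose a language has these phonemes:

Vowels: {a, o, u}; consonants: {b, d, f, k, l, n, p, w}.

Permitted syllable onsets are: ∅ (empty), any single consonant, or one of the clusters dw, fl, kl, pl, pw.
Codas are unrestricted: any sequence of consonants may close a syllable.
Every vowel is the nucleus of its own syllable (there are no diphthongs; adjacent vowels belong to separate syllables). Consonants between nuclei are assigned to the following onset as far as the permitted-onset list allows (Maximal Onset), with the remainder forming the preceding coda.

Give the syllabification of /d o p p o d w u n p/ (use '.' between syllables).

The vowels are o, o, u — 3 nuclei, so 3 syllables.
Between /o/ (V1) and /o/ (V2): cluster /pp/ — the longest permitted-onset suffix is /p/; onset = /p/, preceding coda = /p/.
Between /o/ (V2) and /u/ (V3): /dw/ is a licit onset in full, so it all attaches to the next syllable.

dop.po.dwunp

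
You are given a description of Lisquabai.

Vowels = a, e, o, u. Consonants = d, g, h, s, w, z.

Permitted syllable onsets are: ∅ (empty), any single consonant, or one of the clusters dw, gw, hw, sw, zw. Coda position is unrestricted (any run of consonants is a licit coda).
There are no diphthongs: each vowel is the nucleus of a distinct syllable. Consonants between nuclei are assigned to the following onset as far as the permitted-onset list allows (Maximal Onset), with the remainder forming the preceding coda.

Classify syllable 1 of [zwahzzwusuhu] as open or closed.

closed

The vowels are a, u, u, u — 4 nuclei, so 4 syllables.
/a…u/ gap (V1→V2): /hzzw/; trying suffixes from longest down, /zw/ is the first permitted one, so coda /hz/ | onset /zw/.
/u…u/ gap (V2→V3): /s/ → onset of the next syllable (single consonants are always licit onsets).
/u…u/ gap (V3→V4): /h/ → onset of the next syllable (single consonants are always licit onsets).
So the parse is zwahz.zwu.su.hu.
Syllable 1 is /zwahz/ with coda /hz/, so it is closed.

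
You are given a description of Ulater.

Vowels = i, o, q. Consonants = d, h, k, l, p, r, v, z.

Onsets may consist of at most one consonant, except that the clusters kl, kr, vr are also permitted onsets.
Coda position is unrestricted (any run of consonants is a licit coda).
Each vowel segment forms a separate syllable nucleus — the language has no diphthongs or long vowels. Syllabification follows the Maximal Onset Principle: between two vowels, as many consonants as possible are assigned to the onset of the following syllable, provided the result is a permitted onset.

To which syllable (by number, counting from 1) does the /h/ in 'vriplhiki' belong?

Nuclei (vowels): i, i, i → 3 syllables.
Between /i/ (V1) and /i/ (V2): /plh/; trying suffixes from longest down, /h/ is the first permitted one, so coda /pl/ | onset /h/.
Between /i/ (V2) and /i/ (V3): /k/ → onset of the next syllable (single consonants are always licit onsets).
Syllabification: vripl.hi.ki.
The /h/ is in the onset of syllable 2 (/hi/).

2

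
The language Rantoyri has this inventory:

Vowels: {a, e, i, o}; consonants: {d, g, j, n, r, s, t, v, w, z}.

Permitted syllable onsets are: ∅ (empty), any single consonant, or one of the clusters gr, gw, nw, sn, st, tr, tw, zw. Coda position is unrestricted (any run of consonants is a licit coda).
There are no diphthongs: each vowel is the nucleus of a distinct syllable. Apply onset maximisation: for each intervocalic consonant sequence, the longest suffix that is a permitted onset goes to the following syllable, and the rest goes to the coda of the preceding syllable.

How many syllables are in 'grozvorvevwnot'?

Nuclei (vowels): o, o, e, o → 4 syllables.

4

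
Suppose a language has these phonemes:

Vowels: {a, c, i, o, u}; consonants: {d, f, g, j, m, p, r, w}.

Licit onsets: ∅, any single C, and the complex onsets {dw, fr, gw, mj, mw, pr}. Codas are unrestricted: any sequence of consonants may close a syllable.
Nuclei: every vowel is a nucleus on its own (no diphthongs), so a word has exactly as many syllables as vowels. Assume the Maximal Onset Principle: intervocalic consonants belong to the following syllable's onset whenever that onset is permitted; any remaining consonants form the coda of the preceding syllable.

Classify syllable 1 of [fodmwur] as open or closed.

closed

Vowels present: o, u; each is a nucleus, giving 2 syllables.
/o…u/ gap (V1→V2): /dmw/ splits as /d/ + /mw/ (/mw/ is the longest suffix that is a licit onset).
Syllabification: fod.mwur.
Syllable 1 is /fod/ with coda /d/, so it is closed.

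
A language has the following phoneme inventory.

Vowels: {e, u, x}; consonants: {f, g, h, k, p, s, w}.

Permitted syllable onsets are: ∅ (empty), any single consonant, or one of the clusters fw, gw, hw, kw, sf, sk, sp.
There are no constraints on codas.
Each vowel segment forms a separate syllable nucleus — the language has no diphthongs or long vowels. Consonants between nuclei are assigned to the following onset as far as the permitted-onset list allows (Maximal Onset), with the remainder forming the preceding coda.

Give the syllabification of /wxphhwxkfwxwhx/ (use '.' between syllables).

The vowels are x, x, x, x — 4 nuclei, so 4 syllables.
σ1/σ2 boundary: cluster /phhw/ — the longest permitted-onset suffix is /hw/; onset = /hw/, preceding coda = /ph/.
σ2/σ3 boundary: /kfw/ — longest licit onset from the right is /fw/, leaving /k/ as coda.
σ3/σ4 boundary: /wh/ splits as /w/ + /h/ (/h/ is the longest suffix that is a licit onset).

wxph.hwxk.fwxw.hx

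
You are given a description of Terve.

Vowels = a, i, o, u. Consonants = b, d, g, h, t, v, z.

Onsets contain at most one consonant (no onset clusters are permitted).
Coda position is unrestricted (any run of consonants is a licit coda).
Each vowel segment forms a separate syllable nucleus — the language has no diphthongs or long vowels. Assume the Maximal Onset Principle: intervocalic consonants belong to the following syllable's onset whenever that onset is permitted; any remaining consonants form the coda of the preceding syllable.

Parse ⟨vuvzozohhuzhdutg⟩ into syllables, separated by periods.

The vowels are u, o, o, u, u — 5 nuclei, so 5 syllables.
Between /u/ (V1) and /o/ (V2): cluster /vz/ — the longest permitted-onset suffix is /z/; onset = /z/, preceding coda = /v/.
Between /o/ (V2) and /o/ (V3): just /z/ — single C goes to the following onset.
Between /o/ (V3) and /u/ (V4): cluster /hh/ — the longest permitted-onset suffix is /h/; onset = /h/, preceding coda = /h/.
Between /u/ (V4) and /u/ (V5): cluster /zhd/ — the longest permitted-onset suffix is /d/; onset = /d/, preceding coda = /zh/.

vuv.zo.zoh.huzh.dutg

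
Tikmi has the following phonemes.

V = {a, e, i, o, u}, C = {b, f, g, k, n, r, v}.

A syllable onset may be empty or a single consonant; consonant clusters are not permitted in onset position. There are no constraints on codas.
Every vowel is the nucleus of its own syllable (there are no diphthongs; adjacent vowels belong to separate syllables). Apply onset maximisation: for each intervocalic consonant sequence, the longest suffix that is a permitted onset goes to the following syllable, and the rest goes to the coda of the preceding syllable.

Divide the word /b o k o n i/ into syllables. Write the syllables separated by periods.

The vowels are o, o, i — 3 nuclei, so 3 syllables.
σ1/σ2 boundary: just /k/ — single C goes to the following onset.
σ2/σ3 boundary: /n/ is a single consonant, so it becomes the next onset.

bo.ko.ni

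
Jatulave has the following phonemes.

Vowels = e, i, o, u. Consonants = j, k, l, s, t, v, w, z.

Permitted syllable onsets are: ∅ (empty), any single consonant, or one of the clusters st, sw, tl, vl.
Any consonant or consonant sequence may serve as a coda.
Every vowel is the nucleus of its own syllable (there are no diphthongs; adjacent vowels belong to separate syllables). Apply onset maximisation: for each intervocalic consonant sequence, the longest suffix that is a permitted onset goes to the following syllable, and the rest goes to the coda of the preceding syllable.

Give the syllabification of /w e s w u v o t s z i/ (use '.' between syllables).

we.swu.vots.zi

Nuclei (vowels): e, u, o, i → 4 syllables.
σ1/σ2 boundary: /sw/ is a licit onset in full, so it all attaches to the next syllable.
σ2/σ3 boundary: /v/ → onset of the next syllable (single consonants are always licit onsets).
σ3/σ4 boundary: /tsz/; trying suffixes from longest down, /z/ is the first permitted one, so coda /ts/ | onset /z/.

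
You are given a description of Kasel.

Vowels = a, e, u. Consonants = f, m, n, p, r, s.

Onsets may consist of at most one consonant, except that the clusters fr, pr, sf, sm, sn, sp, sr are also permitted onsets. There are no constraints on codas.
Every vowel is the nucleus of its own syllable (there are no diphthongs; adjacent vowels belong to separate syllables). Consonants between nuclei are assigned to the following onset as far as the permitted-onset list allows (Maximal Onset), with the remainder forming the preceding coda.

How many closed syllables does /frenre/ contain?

1

The vowels are e, e — 2 nuclei, so 2 syllables.
V1 /e/ – V2 /e/: /nr/ — longest licit onset from the right is /r/, leaving /n/ as coda.
Putting it together: fren.re.
Classifying each syllable: /fren/ (closed), /re/ (open).
Closed syllables: 1.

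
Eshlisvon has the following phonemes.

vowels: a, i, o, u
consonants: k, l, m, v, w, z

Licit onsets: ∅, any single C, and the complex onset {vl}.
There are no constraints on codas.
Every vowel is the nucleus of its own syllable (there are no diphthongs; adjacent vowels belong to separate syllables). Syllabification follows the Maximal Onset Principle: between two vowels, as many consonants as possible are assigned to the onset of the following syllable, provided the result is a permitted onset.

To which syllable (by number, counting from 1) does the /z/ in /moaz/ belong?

2

Nuclei (vowels): o, a → 2 syllables.
Between /o/ (V1) and /a/ (V2): nothing intervenes; syllable break is V.V.
Putting it together: mo.az.
The /z/ is in the coda of syllable 2 (/az/).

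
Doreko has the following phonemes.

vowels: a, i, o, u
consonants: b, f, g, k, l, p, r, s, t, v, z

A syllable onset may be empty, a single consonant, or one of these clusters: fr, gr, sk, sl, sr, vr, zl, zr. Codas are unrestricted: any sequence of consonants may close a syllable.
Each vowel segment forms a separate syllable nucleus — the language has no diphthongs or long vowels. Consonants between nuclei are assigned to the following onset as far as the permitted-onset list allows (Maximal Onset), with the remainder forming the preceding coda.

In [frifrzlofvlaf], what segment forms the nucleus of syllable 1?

i

Nuclei (vowels): i, o, a → 3 syllables.
The first nucleus (vowel 1 from the left) is /i/.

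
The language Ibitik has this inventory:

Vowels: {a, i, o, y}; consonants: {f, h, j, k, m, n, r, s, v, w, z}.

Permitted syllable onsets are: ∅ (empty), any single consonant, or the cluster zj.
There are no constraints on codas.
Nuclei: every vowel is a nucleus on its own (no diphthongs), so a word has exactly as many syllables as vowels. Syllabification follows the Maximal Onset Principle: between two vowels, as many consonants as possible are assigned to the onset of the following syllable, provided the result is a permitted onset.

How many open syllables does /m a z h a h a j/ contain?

1

Nuclei (vowels): a, a, a → 3 syllables.
Between /a/ (V1) and /a/ (V2): /zh/; trying suffixes from longest down, /h/ is the first permitted one, so coda /z/ | onset /h/.
Between /a/ (V2) and /a/ (V3): /h/ → onset of the next syllable (single consonants are always licit onsets).
Putting it together: maz.ha.haj.
Classifying each syllable: /maz/ (closed), /ha/ (open), /haj/ (closed).
Open syllables: 1.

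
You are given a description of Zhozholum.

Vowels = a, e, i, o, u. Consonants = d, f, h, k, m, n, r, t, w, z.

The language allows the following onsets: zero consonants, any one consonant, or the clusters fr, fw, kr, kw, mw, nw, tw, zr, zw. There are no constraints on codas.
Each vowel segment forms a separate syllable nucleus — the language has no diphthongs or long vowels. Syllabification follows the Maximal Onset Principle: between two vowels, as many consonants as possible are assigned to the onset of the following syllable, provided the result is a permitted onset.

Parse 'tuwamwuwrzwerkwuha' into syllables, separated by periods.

tu.wa.mwuwr.zwer.kwu.ha

The vowels are u, a, u, e, u, a — 6 nuclei, so 6 syllables.
Between /u/ (V1) and /a/ (V2): just /w/ — single C goes to the following onset.
Between /a/ (V2) and /u/ (V3): /mw/ — entire cluster is a permitted onset → onset /mw/, coda ∅.
Between /u/ (V3) and /e/ (V4): cluster /wrzw/ — the longest permitted-onset suffix is /zw/; onset = /zw/, preceding coda = /wr/.
Between /e/ (V4) and /u/ (V5): cluster /rkw/ — the longest permitted-onset suffix is /kw/; onset = /kw/, preceding coda = /r/.
Between /u/ (V5) and /a/ (V6): /h/ is a single consonant, so it becomes the next onset.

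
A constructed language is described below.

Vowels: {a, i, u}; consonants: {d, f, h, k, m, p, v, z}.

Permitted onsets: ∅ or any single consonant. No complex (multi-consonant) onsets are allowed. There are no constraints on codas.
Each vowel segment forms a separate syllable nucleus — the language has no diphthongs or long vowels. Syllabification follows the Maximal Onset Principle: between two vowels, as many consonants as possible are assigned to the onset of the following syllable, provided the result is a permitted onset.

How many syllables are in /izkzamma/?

Nuclei (vowels): i, a, a → 3 syllables.

3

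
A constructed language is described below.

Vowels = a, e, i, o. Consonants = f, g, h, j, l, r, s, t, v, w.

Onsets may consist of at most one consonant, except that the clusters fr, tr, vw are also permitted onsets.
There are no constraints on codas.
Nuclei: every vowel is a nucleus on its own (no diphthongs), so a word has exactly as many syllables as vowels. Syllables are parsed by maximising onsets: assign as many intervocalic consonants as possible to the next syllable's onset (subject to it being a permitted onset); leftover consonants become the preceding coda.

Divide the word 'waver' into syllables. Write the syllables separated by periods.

wa.ver

The vowels are a, e — 2 nuclei, so 2 syllables.
Between /a/ (V1) and /e/ (V2): just /v/ — single C goes to the following onset.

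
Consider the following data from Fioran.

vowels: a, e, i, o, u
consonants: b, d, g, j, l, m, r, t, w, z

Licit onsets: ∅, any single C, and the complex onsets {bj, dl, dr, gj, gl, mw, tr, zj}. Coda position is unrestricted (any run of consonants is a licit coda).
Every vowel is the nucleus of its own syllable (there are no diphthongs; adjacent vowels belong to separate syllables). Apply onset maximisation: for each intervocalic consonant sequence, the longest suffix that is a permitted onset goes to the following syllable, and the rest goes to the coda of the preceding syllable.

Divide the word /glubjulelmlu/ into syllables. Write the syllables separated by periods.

glu.bju.lelm.lu

Nuclei (vowels): u, u, e, u → 4 syllables.
/u…u/ gap (V1→V2): /bj/ — entire cluster is a permitted onset → onset /bj/, coda ∅.
/u…e/ gap (V2→V3): /l/ is a single consonant, so it becomes the next onset.
/e…u/ gap (V3→V4): /lml/; trying suffixes from longest down, /l/ is the first permitted one, so coda /lm/ | onset /l/.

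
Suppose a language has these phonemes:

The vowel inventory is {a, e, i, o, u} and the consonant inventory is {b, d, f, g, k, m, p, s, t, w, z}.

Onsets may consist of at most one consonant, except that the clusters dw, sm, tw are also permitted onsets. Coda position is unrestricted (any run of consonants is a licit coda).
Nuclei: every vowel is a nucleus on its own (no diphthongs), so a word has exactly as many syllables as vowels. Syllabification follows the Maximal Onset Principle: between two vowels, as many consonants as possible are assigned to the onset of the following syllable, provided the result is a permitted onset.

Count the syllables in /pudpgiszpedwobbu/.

5

The vowels are u, i, e, o, u — 5 nuclei, so 5 syllables.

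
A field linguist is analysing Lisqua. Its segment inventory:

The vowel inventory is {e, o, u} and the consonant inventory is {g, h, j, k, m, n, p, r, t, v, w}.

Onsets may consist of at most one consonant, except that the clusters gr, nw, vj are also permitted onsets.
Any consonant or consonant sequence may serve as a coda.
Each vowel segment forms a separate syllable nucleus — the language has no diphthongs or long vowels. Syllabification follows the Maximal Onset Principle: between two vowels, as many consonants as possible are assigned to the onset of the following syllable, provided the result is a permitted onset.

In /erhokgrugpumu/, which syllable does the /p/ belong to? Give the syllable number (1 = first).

Vowels present: e, o, u, u, u; each is a nucleus, giving 5 syllables.
Between /e/ (V1) and /o/ (V2): /rh/ — longest licit onset from the right is /h/, leaving /r/ as coda.
Between /o/ (V2) and /u/ (V3): /kgr/ — longest licit onset from the right is /gr/, leaving /k/ as coda.
Between /u/ (V3) and /u/ (V4): /gp/ — longest licit onset from the right is /p/, leaving /g/ as coda.
Between /u/ (V4) and /u/ (V5): /m/ → onset of the next syllable (single consonants are always licit onsets).
Putting it together: er.hok.grug.pu.mu.
The /p/ is in the onset of syllable 4 (/pu/).

4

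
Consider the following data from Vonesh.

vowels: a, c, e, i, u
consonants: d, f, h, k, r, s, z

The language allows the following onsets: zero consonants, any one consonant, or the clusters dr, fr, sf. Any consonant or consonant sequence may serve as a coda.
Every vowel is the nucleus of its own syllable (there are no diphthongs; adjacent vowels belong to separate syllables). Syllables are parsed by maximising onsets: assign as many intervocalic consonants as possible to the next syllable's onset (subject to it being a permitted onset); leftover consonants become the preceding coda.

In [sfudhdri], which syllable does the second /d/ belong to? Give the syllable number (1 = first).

Nuclei (vowels): u, i → 2 syllables.
V1 /u/ – V2 /i/: /dhdr/ splits as /dh/ + /dr/ (/dr/ is the longest suffix that is a licit onset).
So the parse is sfudh.dri.
The second /d/ is in the onset of syllable 2 (/dri/).

2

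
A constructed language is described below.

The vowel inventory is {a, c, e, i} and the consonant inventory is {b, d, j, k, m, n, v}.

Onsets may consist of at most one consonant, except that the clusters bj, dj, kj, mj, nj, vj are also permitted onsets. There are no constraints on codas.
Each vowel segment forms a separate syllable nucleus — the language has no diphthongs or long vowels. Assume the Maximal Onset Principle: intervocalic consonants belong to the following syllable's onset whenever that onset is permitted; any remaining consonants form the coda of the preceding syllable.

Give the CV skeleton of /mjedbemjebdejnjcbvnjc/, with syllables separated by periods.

Vowels present: e, e, e, e, c, c; each is a nucleus, giving 6 syllables.
V1 /e/ – V2 /e/: cluster /db/ — the longest permitted-onset suffix is /b/; onset = /b/, preceding coda = /d/.
V2 /e/ – V3 /e/: /mj/ — entire cluster is a permitted onset → onset /mj/, coda ∅.
V3 /e/ – V4 /e/: /bd/; trying suffixes from longest down, /d/ is the first permitted one, so coda /b/ | onset /d/.
V4 /e/ – V5 /c/: cluster /jnj/ — the longest permitted-onset suffix is /nj/; onset = /nj/, preceding coda = /j/.
V5 /c/ – V6 /c/: /bvnj/ — longest licit onset from the right is /nj/, leaving /bv/ as coda.
Result: mjed.be.mjeb.dej.njcbv.njc.
Mapping each syllable to C/V: /mjed/ → CCVC, /be/ → CV, /mjeb/ → CCVC, /dej/ → CVC, /njcbv/ → CCVCC, /njc/ → CCV.

CCVC.CV.CCVC.CVC.CCVCC.CCV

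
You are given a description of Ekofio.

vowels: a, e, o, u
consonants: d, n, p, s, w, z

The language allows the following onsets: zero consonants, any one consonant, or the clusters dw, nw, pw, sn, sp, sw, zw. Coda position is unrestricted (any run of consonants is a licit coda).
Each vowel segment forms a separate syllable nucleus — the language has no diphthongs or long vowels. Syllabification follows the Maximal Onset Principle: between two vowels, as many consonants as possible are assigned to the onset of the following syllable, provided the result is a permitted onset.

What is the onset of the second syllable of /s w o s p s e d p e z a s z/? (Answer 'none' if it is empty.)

s

Vowels present: o, e, e, a; each is a nucleus, giving 4 syllables.
Between /o/ (V1) and /e/ (V2): /sps/ — longest licit onset from the right is /s/, leaving /sp/ as coda.
Between /e/ (V2) and /e/ (V3): /dp/; trying suffixes from longest down, /p/ is the first permitted one, so coda /d/ | onset /p/.
Between /e/ (V3) and /a/ (V4): /z/ is a single consonant, so it becomes the next onset.
So the parse is swosp.sed.pe.zasz.
Syllable 2 is /sed/: onset /s/, nucleus /e/, coda /d/.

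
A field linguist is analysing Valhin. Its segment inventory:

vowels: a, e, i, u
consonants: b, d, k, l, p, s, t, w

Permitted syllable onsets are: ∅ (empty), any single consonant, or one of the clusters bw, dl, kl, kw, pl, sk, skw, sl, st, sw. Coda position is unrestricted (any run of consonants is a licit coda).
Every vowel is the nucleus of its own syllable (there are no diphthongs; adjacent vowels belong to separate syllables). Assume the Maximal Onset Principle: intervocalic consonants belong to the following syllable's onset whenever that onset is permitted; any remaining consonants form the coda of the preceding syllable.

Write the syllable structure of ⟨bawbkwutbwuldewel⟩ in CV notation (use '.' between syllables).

CVCC.CCVC.CCVC.CV.CVC

Vowels present: a, u, u, e, e; each is a nucleus, giving 5 syllables.
Between /a/ (V1) and /u/ (V2): cluster /wbkw/ — the longest permitted-onset suffix is /kw/; onset = /kw/, preceding coda = /wb/.
Between /u/ (V2) and /u/ (V3): /tbw/ — longest licit onset from the right is /bw/, leaving /t/ as coda.
Between /u/ (V3) and /e/ (V4): /ld/ splits as /l/ + /d/ (/d/ is the longest suffix that is a licit onset).
Between /e/ (V4) and /e/ (V5): /w/ → onset of the next syllable (single consonants are always licit onsets).
Putting it together: bawb.kwut.bwul.de.wel.
Mapping each syllable to C/V: /bawb/ → CVCC, /kwut/ → CCVC, /bwul/ → CCVC, /de/ → CV, /wel/ → CVC.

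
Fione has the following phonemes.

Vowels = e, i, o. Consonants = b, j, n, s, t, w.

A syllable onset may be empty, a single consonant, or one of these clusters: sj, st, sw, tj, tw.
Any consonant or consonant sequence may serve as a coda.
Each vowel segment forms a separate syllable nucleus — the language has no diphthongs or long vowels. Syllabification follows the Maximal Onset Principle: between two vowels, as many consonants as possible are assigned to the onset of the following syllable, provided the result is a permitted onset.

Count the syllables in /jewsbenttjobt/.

Nuclei (vowels): e, e, o → 3 syllables.

3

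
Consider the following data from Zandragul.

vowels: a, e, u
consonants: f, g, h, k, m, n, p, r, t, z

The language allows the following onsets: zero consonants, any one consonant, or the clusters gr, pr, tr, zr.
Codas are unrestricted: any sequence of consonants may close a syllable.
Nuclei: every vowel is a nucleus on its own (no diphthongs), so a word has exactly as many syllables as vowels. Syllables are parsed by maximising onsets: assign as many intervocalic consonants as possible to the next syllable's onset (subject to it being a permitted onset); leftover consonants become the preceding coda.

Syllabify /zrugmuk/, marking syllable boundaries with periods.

Nuclei (vowels): u, u → 2 syllables.
V1 /u/ – V2 /u/: /gm/ — longest licit onset from the right is /m/, leaving /g/ as coda.

zrug.muk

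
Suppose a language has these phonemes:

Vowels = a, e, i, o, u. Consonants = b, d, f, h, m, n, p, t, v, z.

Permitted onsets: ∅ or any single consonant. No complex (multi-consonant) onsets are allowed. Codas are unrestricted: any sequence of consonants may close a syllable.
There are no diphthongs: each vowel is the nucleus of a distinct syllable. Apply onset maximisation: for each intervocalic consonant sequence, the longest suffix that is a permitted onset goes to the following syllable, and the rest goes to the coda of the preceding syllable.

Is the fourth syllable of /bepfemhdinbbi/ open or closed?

open

The vowels are e, e, i, i — 4 nuclei, so 4 syllables.
/e…e/ gap (V1→V2): cluster /pf/ — the longest permitted-onset suffix is /f/; onset = /f/, preceding coda = /p/.
/e…i/ gap (V2→V3): /mhd/; trying suffixes from longest down, /d/ is the first permitted one, so coda /mh/ | onset /d/.
/i…i/ gap (V3→V4): /nbb/ splits as /nb/ + /b/ (/b/ is the longest suffix that is a licit onset).
Syllabification: bep.femh.dinb.bi.
Syllable 4 is /bi/; it ends in its nucleus with no coda, so it is open.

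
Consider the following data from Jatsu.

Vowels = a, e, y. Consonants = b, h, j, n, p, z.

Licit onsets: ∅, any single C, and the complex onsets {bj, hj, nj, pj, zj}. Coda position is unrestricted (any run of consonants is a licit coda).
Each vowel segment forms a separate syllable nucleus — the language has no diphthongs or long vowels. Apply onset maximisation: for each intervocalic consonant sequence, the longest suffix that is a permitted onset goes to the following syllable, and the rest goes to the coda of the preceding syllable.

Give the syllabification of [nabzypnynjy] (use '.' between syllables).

The vowels are a, y, y, y — 4 nuclei, so 4 syllables.
V1 /a/ – V2 /y/: /bz/ splits as /b/ + /z/ (/z/ is the longest suffix that is a licit onset).
V2 /y/ – V3 /y/: cluster /pn/ — the longest permitted-onset suffix is /n/; onset = /n/, preceding coda = /p/.
V3 /y/ – V4 /y/: /nj/ is a licit onset in full, so it all attaches to the next syllable.

nab.zyp.ny.njy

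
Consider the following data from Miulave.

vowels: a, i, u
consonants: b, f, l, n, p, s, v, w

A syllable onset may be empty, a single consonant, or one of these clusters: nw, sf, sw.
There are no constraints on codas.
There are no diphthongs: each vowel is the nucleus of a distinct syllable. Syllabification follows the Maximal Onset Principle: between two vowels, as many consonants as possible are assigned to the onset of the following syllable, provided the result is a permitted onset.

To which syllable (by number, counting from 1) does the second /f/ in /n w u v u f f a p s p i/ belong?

3

The vowels are u, u, a, i — 4 nuclei, so 4 syllables.
σ1/σ2 boundary: /v/ is a single consonant, so it becomes the next onset.
σ2/σ3 boundary: /ff/ splits as /f/ + /f/ (/f/ is the longest suffix that is a licit onset).
σ3/σ4 boundary: /psp/ — longest licit onset from the right is /p/, leaving /ps/ as coda.
So the parse is nwu.vuf.faps.pi.
The second /f/ is in the onset of syllable 3 (/faps/).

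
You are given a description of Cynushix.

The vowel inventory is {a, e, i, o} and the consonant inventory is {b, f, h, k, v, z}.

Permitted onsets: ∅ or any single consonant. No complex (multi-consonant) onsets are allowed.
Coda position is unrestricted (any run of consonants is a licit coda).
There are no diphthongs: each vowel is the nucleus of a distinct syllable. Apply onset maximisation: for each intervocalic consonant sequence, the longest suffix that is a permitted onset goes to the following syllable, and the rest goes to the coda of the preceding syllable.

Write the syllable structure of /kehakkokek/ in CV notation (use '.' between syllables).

CV.CVC.CV.CVC

Vowels present: e, a, o, e; each is a nucleus, giving 4 syllables.
/e…a/ gap (V1→V2): /h/ is a single consonant, so it becomes the next onset.
/a…o/ gap (V2→V3): cluster /kk/ — the longest permitted-onset suffix is /k/; onset = /k/, preceding coda = /k/.
/o…e/ gap (V3→V4): /k/ → onset of the next syllable (single consonants are always licit onsets).
So the parse is ke.hak.ko.kek.
Mapping each syllable to C/V: /ke/ → CV, /hak/ → CVC, /ko/ → CV, /kek/ → CVC.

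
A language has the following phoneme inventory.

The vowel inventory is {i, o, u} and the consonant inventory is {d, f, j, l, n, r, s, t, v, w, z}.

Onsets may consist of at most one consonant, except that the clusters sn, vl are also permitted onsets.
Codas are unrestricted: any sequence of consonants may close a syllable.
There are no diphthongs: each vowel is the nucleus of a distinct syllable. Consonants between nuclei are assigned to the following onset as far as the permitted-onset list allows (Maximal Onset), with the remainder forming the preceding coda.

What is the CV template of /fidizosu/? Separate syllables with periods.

Nuclei (vowels): i, i, o, u → 4 syllables.
Between /i/ (V1) and /i/ (V2): /d/ → onset of the next syllable (single consonants are always licit onsets).
Between /i/ (V2) and /o/ (V3): /z/ is a single consonant, so it becomes the next onset.
Between /o/ (V3) and /u/ (V4): just /s/ — single C goes to the following onset.
Syllabification: fi.di.zo.su.
Mapping each syllable to C/V: /fi/ → CV, /di/ → CV, /zo/ → CV, /su/ → CV.

CV.CV.CV.CV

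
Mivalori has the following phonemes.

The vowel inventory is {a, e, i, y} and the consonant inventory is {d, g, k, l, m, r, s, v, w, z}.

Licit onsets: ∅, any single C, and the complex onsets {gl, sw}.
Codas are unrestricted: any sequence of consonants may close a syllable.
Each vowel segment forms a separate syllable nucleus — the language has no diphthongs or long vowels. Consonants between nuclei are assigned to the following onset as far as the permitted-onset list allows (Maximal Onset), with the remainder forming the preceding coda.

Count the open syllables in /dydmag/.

0

The vowels are y, a — 2 nuclei, so 2 syllables.
σ1/σ2 boundary: cluster /dm/ — the longest permitted-onset suffix is /m/; onset = /m/, preceding coda = /d/.
Result: dyd.mag.
Classifying each syllable: /dyd/ (closed), /mag/ (closed).
Open syllables: 0.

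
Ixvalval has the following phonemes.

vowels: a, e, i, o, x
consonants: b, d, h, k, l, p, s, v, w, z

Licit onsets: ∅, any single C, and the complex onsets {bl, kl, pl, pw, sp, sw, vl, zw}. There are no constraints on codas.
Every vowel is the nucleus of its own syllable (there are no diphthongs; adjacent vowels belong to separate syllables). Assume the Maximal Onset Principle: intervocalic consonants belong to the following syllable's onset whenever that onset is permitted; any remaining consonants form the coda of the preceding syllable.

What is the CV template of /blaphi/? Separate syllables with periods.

CCVC.CV

Nuclei (vowels): a, i → 2 syllables.
Between /a/ (V1) and /i/ (V2): /ph/; trying suffixes from longest down, /h/ is the first permitted one, so coda /p/ | onset /h/.
Result: blap.hi.
Mapping each syllable to C/V: /blap/ → CCVC, /hi/ → CV.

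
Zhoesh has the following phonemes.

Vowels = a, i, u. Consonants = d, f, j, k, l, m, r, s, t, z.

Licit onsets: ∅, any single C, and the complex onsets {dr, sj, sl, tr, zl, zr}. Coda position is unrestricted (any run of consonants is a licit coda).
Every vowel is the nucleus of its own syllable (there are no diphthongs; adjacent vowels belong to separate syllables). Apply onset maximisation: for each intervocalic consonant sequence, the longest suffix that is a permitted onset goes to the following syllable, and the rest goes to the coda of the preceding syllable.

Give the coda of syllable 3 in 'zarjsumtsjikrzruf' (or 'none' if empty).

kr

Nuclei (vowels): a, u, i, u → 4 syllables.
σ1/σ2 boundary: cluster /rjs/ — the longest permitted-onset suffix is /s/; onset = /s/, preceding coda = /rj/.
σ2/σ3 boundary: /mtsj/ — longest licit onset from the right is /sj/, leaving /mt/ as coda.
σ3/σ4 boundary: cluster /krzr/ — the longest permitted-onset suffix is /zr/; onset = /zr/, preceding coda = /kr/.
Result: zarj.sumt.sjikr.zruf.
Syllable 3 is /sjikr/: onset /sj/, nucleus /i/, coda /kr/.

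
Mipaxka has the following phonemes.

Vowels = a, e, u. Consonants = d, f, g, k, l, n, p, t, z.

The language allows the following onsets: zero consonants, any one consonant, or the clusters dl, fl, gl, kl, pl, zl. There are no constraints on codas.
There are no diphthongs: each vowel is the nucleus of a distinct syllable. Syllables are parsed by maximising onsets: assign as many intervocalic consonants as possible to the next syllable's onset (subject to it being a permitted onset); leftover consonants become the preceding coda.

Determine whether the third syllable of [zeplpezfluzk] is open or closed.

Nuclei (vowels): e, e, u → 3 syllables.
Between /e/ (V1) and /e/ (V2): /plp/; trying suffixes from longest down, /p/ is the first permitted one, so coda /pl/ | onset /p/.
Between /e/ (V2) and /u/ (V3): /zfl/; trying suffixes from longest down, /fl/ is the first permitted one, so coda /z/ | onset /fl/.
Result: zepl.pez.fluzk.
Syllable 3 is /fluzk/ with coda /zk/, so it is closed.

closed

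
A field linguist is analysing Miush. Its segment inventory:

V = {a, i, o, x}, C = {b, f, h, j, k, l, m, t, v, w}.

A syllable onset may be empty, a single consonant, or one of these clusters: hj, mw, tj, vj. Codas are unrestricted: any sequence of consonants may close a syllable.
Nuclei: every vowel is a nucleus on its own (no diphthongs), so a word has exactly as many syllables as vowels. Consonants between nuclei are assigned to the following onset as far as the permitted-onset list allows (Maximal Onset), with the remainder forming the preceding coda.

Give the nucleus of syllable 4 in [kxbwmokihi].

Vowels present: x, o, i, i; each is a nucleus, giving 4 syllables.
The fourth nucleus (vowel 4 from the left) is /i/.

i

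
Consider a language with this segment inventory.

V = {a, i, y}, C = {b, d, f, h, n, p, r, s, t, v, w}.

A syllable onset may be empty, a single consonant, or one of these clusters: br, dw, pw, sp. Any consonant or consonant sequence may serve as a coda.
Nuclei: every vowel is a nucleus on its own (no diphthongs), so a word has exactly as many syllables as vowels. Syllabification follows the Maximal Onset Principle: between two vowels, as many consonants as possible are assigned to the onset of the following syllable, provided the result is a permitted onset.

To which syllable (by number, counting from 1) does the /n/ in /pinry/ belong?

The vowels are i, y — 2 nuclei, so 2 syllables.
V1 /i/ – V2 /y/: cluster /nr/ — the longest permitted-onset suffix is /r/; onset = /r/, preceding coda = /n/.
Result: pin.ry.
The /n/ is in the coda of syllable 1 (/pin/).

1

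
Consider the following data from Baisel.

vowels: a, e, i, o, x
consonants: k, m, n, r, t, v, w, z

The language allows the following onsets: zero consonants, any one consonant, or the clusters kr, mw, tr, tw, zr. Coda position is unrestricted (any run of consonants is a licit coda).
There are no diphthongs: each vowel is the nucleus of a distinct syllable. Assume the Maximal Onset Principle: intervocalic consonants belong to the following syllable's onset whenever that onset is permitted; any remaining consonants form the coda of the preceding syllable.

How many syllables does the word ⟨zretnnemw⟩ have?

2

The vowels are e, e — 2 nuclei, so 2 syllables.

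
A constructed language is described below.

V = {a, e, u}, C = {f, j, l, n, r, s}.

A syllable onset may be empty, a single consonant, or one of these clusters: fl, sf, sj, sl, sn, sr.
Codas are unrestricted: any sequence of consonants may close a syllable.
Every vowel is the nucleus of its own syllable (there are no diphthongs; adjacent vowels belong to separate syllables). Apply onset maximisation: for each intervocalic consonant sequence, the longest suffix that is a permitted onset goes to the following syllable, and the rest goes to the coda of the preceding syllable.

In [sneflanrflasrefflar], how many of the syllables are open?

Nuclei (vowels): e, a, a, e, a → 5 syllables.
Between /e/ (V1) and /a/ (V2): cluster /fl/ — /fl/ is itself a permitted onset, so the whole cluster goes right; preceding coda = ∅.
Between /a/ (V2) and /a/ (V3): /nrfl/; trying suffixes from longest down, /fl/ is the first permitted one, so coda /nr/ | onset /fl/.
Between /a/ (V3) and /e/ (V4): /sr/ is a licit onset in full, so it all attaches to the next syllable.
Between /e/ (V4) and /a/ (V5): cluster /ffl/ — the longest permitted-onset suffix is /fl/; onset = /fl/, preceding coda = /f/.
So the parse is sne.flanr.fla.sref.flar.
Classifying each syllable: /sne/ (open), /flanr/ (closed), /fla/ (open), /sref/ (closed), /flar/ (closed).
Open syllables: 2.

2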